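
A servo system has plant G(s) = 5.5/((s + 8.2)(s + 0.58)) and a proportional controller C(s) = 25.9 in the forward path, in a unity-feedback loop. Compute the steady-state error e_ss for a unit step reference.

0.0323

The loop is type 0. Static position error constant K_pos = C(0)·G(0) = 25.9·1.156 = 29.95.
Steady-state error to a unit step: e_ss = 1/(1+K_pos) = 1/30.95 = 0.0323.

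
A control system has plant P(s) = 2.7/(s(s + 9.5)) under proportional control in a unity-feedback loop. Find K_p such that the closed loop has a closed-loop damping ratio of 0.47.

Closed-loop characteristic equation: s² + 9.5s + K_p·2.7 = 0.
So ω_n = √(2.7K_p) and 2ζω_n = 9.5, giving ζ = 9.5/(2√(2.7K_p)).
Setting ζ = 0.47: √(2.7K_p) = 9.5/(2·0.47) = 10.11, so K_p = 102.1/2.7 = 37.8.

K_p = 37.8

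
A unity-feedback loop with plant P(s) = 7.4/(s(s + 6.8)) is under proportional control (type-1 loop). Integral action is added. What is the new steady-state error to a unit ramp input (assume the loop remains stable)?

The integrator raises the loop to type 2, so K_v → ∞ and e_ss to a ramp is zero.

0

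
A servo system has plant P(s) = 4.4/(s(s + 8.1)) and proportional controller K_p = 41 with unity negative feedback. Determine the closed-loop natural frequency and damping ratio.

1 + K_p·P(s) = 0 gives s² + 8.1s + 180.4 = 0.
Matching s² + 2ζω_n s + ω_n²: ω_n = √180.4 = 13.43 rad/s and 2ζω_n = 8.1, so ζ = 8.1/(2·13.43) = 0.302.

ω_n = 13.4 rad/s, ζ = 0.302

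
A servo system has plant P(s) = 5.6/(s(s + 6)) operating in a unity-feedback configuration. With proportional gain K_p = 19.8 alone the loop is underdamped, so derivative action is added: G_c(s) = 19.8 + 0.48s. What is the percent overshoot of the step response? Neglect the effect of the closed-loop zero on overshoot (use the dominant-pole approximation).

24.1%

Forward path: (19.8 + 0.48s)·5.6/(s(s+6)). The closed-loop characteristic equation is s² + (6 + 5.6·0.48)s + 5.6·19.8 = 0.
That is s² + 8.688s + 110.9 = 0, so ω_n = 10.53 rad/s and ζ = 8.688/(2·10.53) = 0.4125.
%OS = 100·exp(−πζ/√(1−ζ²)) = 24.1%.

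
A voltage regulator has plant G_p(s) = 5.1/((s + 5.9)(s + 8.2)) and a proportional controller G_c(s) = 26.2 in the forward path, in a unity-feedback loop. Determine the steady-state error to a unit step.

The loop is type 0. Static position error constant K_pos = G_c(0)·G_p(0) = 26.2·0.1054 = 2.762.
Steady-state error to a unit step: e_ss = 1/(1+K_pos) = 1/3.762 = 0.266.

0.266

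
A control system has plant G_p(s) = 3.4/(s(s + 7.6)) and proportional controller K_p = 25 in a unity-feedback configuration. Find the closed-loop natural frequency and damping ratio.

ω_n = 9.22 rad/s, ζ = 0.412

With unity feedback the closed-loop characteristic equation is s² + 7.6s + 25·3.4 = s² + 7.6s + 85 = 0.
Matching s² + 2ζω_n s + ω_n²: ω_n = √85 = 9.22 rad/s and 2ζω_n = 7.6, so ζ = 7.6/(2·9.22) = 0.412.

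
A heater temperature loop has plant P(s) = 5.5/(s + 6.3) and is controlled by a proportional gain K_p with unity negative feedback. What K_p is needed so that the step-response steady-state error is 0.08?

Steady-state error for a unit step on this type-0 loop is 1/(1 + K_p·P(0)).
P(0) = 0.873. Require 1/(1 + K_p·0.873) = 0.08, so 1 + 0.873·K_p = 12.5.
K_p = (12.5 − 1)/0.873 = 13.2.

K_p = 13.2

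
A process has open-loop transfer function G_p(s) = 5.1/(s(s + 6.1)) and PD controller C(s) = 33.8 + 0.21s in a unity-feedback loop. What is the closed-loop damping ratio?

Forward path: (33.8 + 0.21s)·5.1/(s(s+6.1)). The closed-loop characteristic equation is s² + (6.1 + 5.1·0.21)s + 5.1·33.8 = 0.
That is s² + 7.171s + 172.4 = 0, so ω_n = 13.13 rad/s and ζ = 7.171/(2·13.13) = 0.2731.

ζ = 0.273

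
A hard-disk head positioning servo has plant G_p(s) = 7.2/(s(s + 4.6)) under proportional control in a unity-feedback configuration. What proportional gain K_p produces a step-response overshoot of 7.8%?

K_p = 1.85

From %OS = 100·exp(−πζ/√(1−ζ²)) = 7.8%, ζ = −ln(0.078)/√(π²+ln²(0.078)) = 0.6304.
Characteristic equation s² + 4.6s + 7.2K_p = 0 gives ζ = 4.6/(2√(7.2K_p)).
Setting ζ = 0.6304: √(7.2K_p) = 4.6/(2·0.6304) = 3.649, so K_p = 13.31/7.2 = 1.85.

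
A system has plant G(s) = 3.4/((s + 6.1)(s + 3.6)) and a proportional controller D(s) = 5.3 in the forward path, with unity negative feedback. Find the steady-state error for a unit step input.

0.549

The loop is type 0. Static position error constant K_pos = D(0)·G(0) = 5.3·0.1548 = 0.8206.
Steady-state error to a unit step: e_ss = 1/(1+K_pos) = 1/1.821 = 0.549.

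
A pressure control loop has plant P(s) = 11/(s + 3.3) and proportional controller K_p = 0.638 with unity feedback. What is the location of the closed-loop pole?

s = -10.32

Closed-loop transfer function: T(s) = K_p·P(s)/(1 + K_p·P(s)) = 7.018/(s + 3.3 + 7.018) = 7.018/(s + 10.32).
The closed-loop pole is at s = −10.32.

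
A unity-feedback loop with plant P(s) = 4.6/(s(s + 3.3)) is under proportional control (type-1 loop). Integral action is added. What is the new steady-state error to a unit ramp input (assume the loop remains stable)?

The integrator raises the loop to type 2, so K_v → ∞ and e_ss to a ramp is zero.

0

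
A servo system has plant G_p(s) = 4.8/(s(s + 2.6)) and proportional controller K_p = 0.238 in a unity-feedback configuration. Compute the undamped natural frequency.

ω_n = 1.07 rad/s

With unity feedback the closed-loop characteristic equation is s² + 2.6s + 0.238·4.8 = s² + 2.6s + 1.142 = 0.
So ω_n² = 1.142 ⇒ ω_n = 1.069 rad/s, and ζ = 2.6/(2ω_n) = 1.22.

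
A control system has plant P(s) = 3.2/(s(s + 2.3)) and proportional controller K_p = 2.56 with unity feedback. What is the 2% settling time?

T_s ≈ 3.48 s

The closed-loop denominator s² + 2.3s + 8.192 gives ω_n = √8.192 = 2.862 and ζ = 2.3/(2ω_n) = 0.4018.
2% settling time T_s ≈ 4/(ζω_n) = 4/1.15 = 3.48 s.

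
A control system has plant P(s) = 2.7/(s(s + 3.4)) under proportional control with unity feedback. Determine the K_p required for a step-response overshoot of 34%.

From %OS = 100·exp(−πζ/√(1−ζ²)) = 34%, ζ = −ln(0.34)/√(π²+ln²(0.34)) = 0.3248.
Characteristic equation s² + 3.4s + 2.7K_p = 0 gives ζ = 3.4/(2√(2.7K_p)).
Setting ζ = 0.3248: √(2.7K_p) = 3.4/(2·0.3248) = 5.234, so K_p = 27.4/2.7 = 10.1.

K_p = 10.1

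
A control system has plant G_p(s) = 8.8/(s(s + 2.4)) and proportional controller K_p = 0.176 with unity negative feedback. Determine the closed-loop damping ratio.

ζ = 0.964

The closed-loop denominator is s(s+2.4) + 0.176·8.8 = s² + 2.4s + 1.549.
Matching s² + 2ζω_n s + ω_n²: ω_n = √1.549 = 1.245 rad/s and 2ζω_n = 2.4, so ζ = 2.4/(2·1.245) = 0.964.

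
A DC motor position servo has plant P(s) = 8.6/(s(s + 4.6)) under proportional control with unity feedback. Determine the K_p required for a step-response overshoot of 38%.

K_p = 7.1

From %OS = 100·exp(−πζ/√(1−ζ²)) = 38%, ζ = −ln(0.38)/√(π²+ln²(0.38)) = 0.2943.
Characteristic equation s² + 4.6s + 8.6K_p = 0 gives ζ = 4.6/(2√(8.6K_p)).
Setting ζ = 0.2943: √(8.6K_p) = 4.6/(2·0.2943) = 7.814, so K_p = 61.06/8.6 = 7.1.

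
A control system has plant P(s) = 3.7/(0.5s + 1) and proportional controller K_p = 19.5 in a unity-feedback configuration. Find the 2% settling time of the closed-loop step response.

T_s ≈ 0.0273 s

Closed loop: T(s) = K_p·P/(1+K_p·P) = 72.15/(0.5s + 1 + 72.15), with pole at s = −(1 + 72.15)/0.5 = −146.3.
τ = 1/146.3 = 0.006835 s, so 2% settling time ≈ 4τ = 0.0273 s.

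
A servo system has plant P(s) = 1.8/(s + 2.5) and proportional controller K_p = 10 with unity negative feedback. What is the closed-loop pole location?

s = -20.5

Closed-loop transfer function: T(s) = K_p·P(s)/(1 + K_p·P(s)) = 18/(s + 2.5 + 18) = 18/(s + 20.5).
The closed-loop pole is at s = −20.5.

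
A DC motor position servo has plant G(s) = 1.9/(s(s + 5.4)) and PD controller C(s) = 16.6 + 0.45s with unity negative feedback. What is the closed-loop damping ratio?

ζ = 0.557

Forward path: (16.6 + 0.45s)·1.9/(s(s+5.4)). The closed-loop characteristic equation is s² + (5.4 + 1.9·0.45)s + 1.9·16.6 = 0.
That is s² + 6.255s + 31.54 = 0, so ω_n = 5.616 rad/s and ζ = 6.255/(2·5.616) = 0.5569.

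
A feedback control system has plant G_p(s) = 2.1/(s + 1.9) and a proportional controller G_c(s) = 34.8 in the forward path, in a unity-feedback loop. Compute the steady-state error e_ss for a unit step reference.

0.0253

The loop is type 0. Static position error constant K_pos = G_c(0)·G_p(0) = 34.8·1.105 = 38.46.
Steady-state error to a unit step: e_ss = 1/(1+K_pos) = 1/39.46 = 0.0253.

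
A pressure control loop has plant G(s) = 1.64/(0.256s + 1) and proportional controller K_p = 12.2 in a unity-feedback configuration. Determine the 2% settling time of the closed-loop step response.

T_s ≈ 0.0487 s

Closed loop: T(s) = K_p·G/(1+K_p·G) = 20.01/(0.256s + 1 + 20.01), with pole at s = −(1 + 20.01)/0.256 = −82.06.
τ = 1/82.06 = 0.01219 s, so 2% settling time ≈ 4τ = 0.0487 s.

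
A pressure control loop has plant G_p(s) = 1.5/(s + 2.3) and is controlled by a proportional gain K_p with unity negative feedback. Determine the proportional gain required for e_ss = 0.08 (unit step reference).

K_p = 17.6

The loop is type 0, so e_ss(step) = 1/(1 + K_pos) with K_pos = K_p·G_p(0).
G_p(0) = 0.6522. Require 1/(1 + K_p·0.6522) = 0.08, so 1 + 0.6522·K_p = 12.5.
K_p = (12.5 − 1)/0.6522 = 17.6.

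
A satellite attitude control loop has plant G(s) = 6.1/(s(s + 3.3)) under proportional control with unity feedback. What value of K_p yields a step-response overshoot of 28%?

K_p = 3.16

From %OS = 100·exp(−πζ/√(1−ζ²)) = 28%, ζ = −ln(0.28)/√(π²+ln²(0.28)) = 0.3755.
Characteristic equation s² + 3.3s + 6.1K_p = 0 gives ζ = 3.3/(2√(6.1K_p)).
Setting ζ = 0.3755: √(6.1K_p) = 3.3/(2·0.3755) = 4.394, so K_p = 19.3/6.1 = 3.16.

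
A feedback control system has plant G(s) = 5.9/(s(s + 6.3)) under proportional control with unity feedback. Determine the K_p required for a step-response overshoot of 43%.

From %OS = 100·exp(−πζ/√(1−ζ²)) = 43%, ζ = −ln(0.43)/√(π²+ln²(0.43)) = 0.2594.
Characteristic equation s² + 6.3s + 5.9K_p = 0 gives ζ = 6.3/(2√(5.9K_p)).
Setting ζ = 0.2594: √(5.9K_p) = 6.3/(2·0.2594) = 12.14, so K_p = 147.4/5.9 = 25.

K_p = 25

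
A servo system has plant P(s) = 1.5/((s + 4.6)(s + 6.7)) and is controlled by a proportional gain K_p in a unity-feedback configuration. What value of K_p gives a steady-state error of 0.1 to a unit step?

K_p = 185

For a type-0 loop with proportional control, e_ss = 1/(1 + K_p·P(0)).
P(0) = 0.04867. Require 1/(1 + K_p·0.04867) = 0.1, so 1 + 0.04867·K_p = 10.
K_p = (10 − 1)/0.04867 = 185.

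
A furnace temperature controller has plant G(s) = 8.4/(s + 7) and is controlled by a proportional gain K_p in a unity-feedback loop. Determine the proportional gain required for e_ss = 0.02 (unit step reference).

K_p = 40.8

Steady-state error for a unit step on this type-0 loop is 1/(1 + K_p·G(0)).
G(0) = 1.2. Require 1/(1 + K_p·1.2) = 0.02, so 1 + 1.2·K_p = 50.
K_p = (50 − 1)/1.2 = 40.8.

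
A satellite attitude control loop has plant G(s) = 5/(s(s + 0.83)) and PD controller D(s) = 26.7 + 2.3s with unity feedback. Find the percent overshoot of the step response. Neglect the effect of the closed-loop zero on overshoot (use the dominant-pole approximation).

Forward path: (26.7 + 2.3s)·5/(s(s+0.83)). The closed-loop characteristic equation is s² + (0.83 + 5·2.3)s + 5·26.7 = 0.
That is s² + 12.33s + 133.5 = 0, so ω_n = 11.55 rad/s and ζ = 12.33/(2·11.55) = 0.5336.
%OS = 100·exp(−πζ/√(1−ζ²)) = 13.8%.

13.8%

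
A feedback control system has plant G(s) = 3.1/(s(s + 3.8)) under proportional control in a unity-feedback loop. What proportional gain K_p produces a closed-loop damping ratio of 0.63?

Closed-loop characteristic equation: s² + 3.8s + K_p·3.1 = 0.
So ω_n = √(3.1K_p) and 2ζω_n = 3.8, giving ζ = 3.8/(2√(3.1K_p)).
Setting ζ = 0.63: √(3.1K_p) = 3.8/(2·0.63) = 3.016, so K_p = 9.095/3.1 = 2.93.

K_p = 2.93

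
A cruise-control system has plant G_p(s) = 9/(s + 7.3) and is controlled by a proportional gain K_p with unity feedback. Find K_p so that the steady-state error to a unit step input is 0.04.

K_p = 19.5

The loop is type 0, so e_ss(step) = 1/(1 + K_pos) with K_pos = K_p·G_p(0).
G_p(0) = 1.233. Require 1/(1 + K_p·1.233) = 0.04, so 1 + 1.233·K_p = 25.
K_p = (25 − 1)/1.233 = 19.5.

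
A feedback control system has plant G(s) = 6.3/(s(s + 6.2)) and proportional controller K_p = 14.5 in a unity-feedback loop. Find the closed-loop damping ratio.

The closed-loop denominator is s(s+6.2) + 14.5·6.3 = s² + 6.2s + 91.35.
So ω_n² = 91.35 ⇒ ω_n = 9.558 rad/s, and ζ = 6.2/(2ω_n) = 0.324.

ζ = 0.324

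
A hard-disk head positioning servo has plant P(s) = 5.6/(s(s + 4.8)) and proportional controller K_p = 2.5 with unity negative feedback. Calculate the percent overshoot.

7.23%

From 1 + K_pP(s) = 0: s² + 4.8s + 14 = 0 ⇒ ω_n = 3.742, ζ = 0.6414.
%OS = 100·exp(−πζ/√(1−ζ²)) = 100·exp(−π·0.6414/√0.5886) = 7.23%.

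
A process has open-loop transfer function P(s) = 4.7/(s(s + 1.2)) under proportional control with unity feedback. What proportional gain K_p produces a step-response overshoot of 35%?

From %OS = 100·exp(−πζ/√(1−ζ²)) = 35%, ζ = −ln(0.35)/√(π²+ln²(0.35)) = 0.3169.
Characteristic equation s² + 1.2s + 4.7K_p = 0 gives ζ = 1.2/(2√(4.7K_p)).
Setting ζ = 0.3169: √(4.7K_p) = 1.2/(2·0.3169) = 1.893, so K_p = 3.584/4.7 = 0.763.

K_p = 0.763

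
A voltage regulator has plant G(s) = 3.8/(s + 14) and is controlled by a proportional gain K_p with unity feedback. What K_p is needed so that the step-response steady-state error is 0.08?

Steady-state error for a unit step on this type-0 loop is 1/(1 + K_p·G(0)).
G(0) = 0.2714. Require 1/(1 + K_p·0.2714) = 0.08, so 1 + 0.2714·K_p = 12.5.
K_p = (12.5 − 1)/0.2714 = 42.4.

K_p = 42.4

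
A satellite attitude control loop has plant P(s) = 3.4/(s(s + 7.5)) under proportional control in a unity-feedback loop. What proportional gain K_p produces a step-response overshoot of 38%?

K_p = 47.7

From %OS = 100·exp(−πζ/√(1−ζ²)) = 38%, ζ = −ln(0.38)/√(π²+ln²(0.38)) = 0.2943.
Characteristic equation s² + 7.5s + 3.4K_p = 0 gives ζ = 7.5/(2√(3.4K_p)).
Setting ζ = 0.2943: √(3.4K_p) = 7.5/(2·0.2943) = 12.74, so K_p = 162.3/3.4 = 47.7.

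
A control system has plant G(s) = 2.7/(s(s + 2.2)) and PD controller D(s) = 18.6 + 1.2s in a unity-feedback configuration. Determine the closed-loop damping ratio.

ζ = 0.384

Forward path: (18.6 + 1.2s)·2.7/(s(s+2.2)). The closed-loop characteristic equation is s² + (2.2 + 2.7·1.2)s + 2.7·18.6 = 0.
That is s² + 5.44s + 50.22 = 0, so ω_n = 7.087 rad/s and ζ = 5.44/(2·7.087) = 0.3838.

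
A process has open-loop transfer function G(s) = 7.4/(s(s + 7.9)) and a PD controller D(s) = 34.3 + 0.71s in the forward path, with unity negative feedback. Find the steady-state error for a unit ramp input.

The loop has one pole at the origin (type 1). Velocity error constant K_v = lim_{s→0} s·D(s)G(s) = 34.3·7.4/7.9 = 32.13.
Steady-state error to a unit ramp: e_ss = 1/K_v = 0.0311.

0.0311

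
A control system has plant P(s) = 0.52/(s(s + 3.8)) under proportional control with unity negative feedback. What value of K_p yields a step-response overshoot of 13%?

From %OS = 100·exp(−πζ/√(1−ζ²)) = 13%, ζ = −ln(0.13)/√(π²+ln²(0.13)) = 0.5446.
Characteristic equation s² + 3.8s + 0.52K_p = 0 gives ζ = 3.8/(2√(0.52K_p)).
Setting ζ = 0.5446: √(0.52K_p) = 3.8/(2·0.5446) = 3.488, so K_p = 12.17/0.52 = 23.4.

K_p = 23.4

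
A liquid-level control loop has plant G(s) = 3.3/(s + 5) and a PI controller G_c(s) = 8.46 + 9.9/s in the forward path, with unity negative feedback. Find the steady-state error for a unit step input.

The open loop G_c(s)G(s) has a pole at the origin (type 1), so the static position error constant is infinite and e_ss = 1/(1+∞) = 0.

0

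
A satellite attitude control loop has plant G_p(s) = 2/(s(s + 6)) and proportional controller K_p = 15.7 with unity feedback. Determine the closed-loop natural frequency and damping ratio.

ω_n = 5.6 rad/s, ζ = 0.535

1 + K_p·G_p(s) = 0 gives s² + 6s + 31.4 = 0.
So ω_n² = 31.4 ⇒ ω_n = 5.604 rad/s, and ζ = 6/(2ω_n) = 0.535.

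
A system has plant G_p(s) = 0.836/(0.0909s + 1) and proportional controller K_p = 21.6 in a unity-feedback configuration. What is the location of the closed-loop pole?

s = -209.7

Closed loop: T(s) = K_p·G_p/(1+K_p·G_p) = 18.06/(0.0909s + 1 + 18.06), with pole at s = −(1 + 18.06)/0.0909 = −209.7.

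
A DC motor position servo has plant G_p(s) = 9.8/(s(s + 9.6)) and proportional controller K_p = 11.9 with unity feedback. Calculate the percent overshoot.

21%

The closed-loop denominator s² + 9.6s + 116.6 gives ω_n = √116.6 = 10.8 and ζ = 9.6/(2ω_n) = 0.4445.
%OS = 100·exp(−πζ/√(1−ζ²)) = 100·exp(−π·0.4445/√0.8024) = 21%.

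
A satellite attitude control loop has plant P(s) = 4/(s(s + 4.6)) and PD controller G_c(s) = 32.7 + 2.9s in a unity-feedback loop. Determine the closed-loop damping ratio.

ζ = 0.708

Forward path: (32.7 + 2.9s)·4/(s(s+4.6)). The closed-loop characteristic equation is s² + (4.6 + 4·2.9)s + 4·32.7 = 0.
That is s² + 16.2s + 130.8 = 0, so ω_n = 11.44 rad/s and ζ = 16.2/(2·11.44) = 0.7082.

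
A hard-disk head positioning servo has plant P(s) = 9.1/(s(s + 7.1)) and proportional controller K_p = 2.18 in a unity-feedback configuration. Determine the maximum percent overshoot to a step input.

1.58%

Closed-loop characteristic equation: s² + 7.1s + 19.84 = 0, so ω_n = 4.454 rad/s and ζ = 7.1/(2·4.454) = 0.797.
%OS = 100·exp(−πζ/√(1−ζ²)) = 100·exp(−π·0.797/√0.3647) = 1.58%.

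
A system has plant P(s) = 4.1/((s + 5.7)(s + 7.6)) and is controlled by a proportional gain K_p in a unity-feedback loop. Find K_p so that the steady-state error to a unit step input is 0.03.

K_p = 342

The loop is type 0, so e_ss(step) = 1/(1 + K_pos) with K_pos = K_p·P(0).
P(0) = 0.09464. Require 1/(1 + K_p·0.09464) = 0.03, so 1 + 0.09464·K_p = 33.33.
K_p = (33.33 − 1)/0.09464 = 342.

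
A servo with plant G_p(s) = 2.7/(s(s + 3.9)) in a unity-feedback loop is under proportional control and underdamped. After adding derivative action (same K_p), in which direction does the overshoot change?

decrease

With PD the characteristic equation becomes s² + (a + K·K_d)s + K·K_p = 0; the damping term grows, ζ rises, overshoot falls.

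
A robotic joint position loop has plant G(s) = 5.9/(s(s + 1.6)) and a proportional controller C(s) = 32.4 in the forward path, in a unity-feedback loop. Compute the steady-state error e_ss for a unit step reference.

The open loop C(s)G(s) has a pole at the origin (type 1), so the static position error constant is infinite and e_ss = 1/(1+∞) = 0.

0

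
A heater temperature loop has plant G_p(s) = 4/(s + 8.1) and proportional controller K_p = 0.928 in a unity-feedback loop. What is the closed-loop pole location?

s = -11.81

Closed-loop transfer function: T(s) = K_p·G_p(s)/(1 + K_p·G_p(s)) = 3.712/(s + 8.1 + 3.712) = 3.712/(s + 11.81).
The closed-loop pole is at s = −11.81.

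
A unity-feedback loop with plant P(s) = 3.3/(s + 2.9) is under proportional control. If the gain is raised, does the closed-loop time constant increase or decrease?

decrease

Closed-loop pole is at s = −(2.9+K_p·3.3); larger K_p moves it further left, so τ = 1/(2.9+K_p·3.3) decreases.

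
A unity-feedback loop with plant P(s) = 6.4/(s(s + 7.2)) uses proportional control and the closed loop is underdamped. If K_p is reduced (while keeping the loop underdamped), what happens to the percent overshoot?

ζ = 7.2/(2√(6.4K_p)) rises as K_p falls; higher damping means less overshoot.

decrease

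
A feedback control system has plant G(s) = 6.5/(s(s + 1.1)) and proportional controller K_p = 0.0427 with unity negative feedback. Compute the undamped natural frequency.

ω_n = 0.527 rad/s

With unity feedback the closed-loop characteristic equation is s² + 1.1s + 0.0427·6.5 = s² + 1.1s + 0.2776 = 0.
So ω_n² = 0.2776 ⇒ ω_n = 0.5268 rad/s, and ζ = 1.1/(2ω_n) = 1.04.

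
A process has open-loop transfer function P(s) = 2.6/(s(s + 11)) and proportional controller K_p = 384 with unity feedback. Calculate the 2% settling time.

T_s ≈ 0.727 s

From 1 + K_pP(s) = 0: s² + 11s + 998.4 = 0 ⇒ ω_n = 31.6, ζ = 0.1741.
2% settling time T_s ≈ 4/(ζω_n) = 4/5.5 = 0.727 s.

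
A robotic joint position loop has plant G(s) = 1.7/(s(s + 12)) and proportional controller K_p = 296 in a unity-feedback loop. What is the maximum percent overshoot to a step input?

Closed-loop characteristic equation: s² + 12s + 503.2 = 0, so ω_n = 22.43 rad/s and ζ = 12/(2·22.43) = 0.2675.
%OS = 100·exp(−πζ/√(1−ζ²)) = 100·exp(−π·0.2675/√0.9285) = 41.8%.

41.8%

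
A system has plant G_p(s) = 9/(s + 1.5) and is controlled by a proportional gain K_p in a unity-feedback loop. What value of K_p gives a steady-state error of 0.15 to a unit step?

K_p = 0.944

The loop is type 0, so e_ss(step) = 1/(1 + K_pos) with K_pos = K_p·G_p(0).
G_p(0) = 6. Require 1/(1 + K_p·6) = 0.15, so 1 + 6·K_p = 6.667.
K_p = (6.667 − 1)/6 = 0.944.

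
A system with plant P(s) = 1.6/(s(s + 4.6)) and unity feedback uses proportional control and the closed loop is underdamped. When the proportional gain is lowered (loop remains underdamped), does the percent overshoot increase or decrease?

ζ = 4.6/(2√(1.6K_p)) rises as K_p falls; higher damping means less overshoot.

decrease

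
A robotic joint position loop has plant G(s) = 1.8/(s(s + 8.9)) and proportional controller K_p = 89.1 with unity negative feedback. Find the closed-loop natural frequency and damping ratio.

The closed-loop denominator is s(s+8.9) + 89.1·1.8 = s² + 8.9s + 160.4.
Matching s² + 2ζω_n s + ω_n²: ω_n = √160.4 = 12.66 rad/s and 2ζω_n = 8.9, so ζ = 8.9/(2·12.66) = 0.351.

ω_n = 12.7 rad/s, ζ = 0.351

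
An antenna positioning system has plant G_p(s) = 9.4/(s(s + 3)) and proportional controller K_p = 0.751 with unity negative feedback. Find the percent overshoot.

The closed-loop denominator s² + 3s + 7.059 gives ω_n = √7.059 = 2.657 and ζ = 3/(2ω_n) = 0.5646.
%OS = 100·exp(−πζ/√(1−ζ²)) = 100·exp(−π·0.5646/√0.6813) = 11.7%.

11.7%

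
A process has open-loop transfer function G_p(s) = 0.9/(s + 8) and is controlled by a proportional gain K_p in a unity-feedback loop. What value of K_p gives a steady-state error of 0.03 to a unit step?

The loop is type 0, so e_ss(step) = 1/(1 + K_pos) with K_pos = K_p·G_p(0).
G_p(0) = 0.1125. Require 1/(1 + K_p·0.1125) = 0.03, so 1 + 0.1125·K_p = 33.33.
K_p = (33.33 − 1)/0.1125 = 287.

K_p = 287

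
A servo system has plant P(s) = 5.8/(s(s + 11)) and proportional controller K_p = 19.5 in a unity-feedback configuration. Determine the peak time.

T_p = 0.345 s

From 1 + K_pP(s) = 0: s² + 11s + 113.1 = 0 ⇒ ω_n = 10.63, ζ = 0.5172.
Damped frequency ω_d = ω_n√(1−ζ²) = 9.102 rad/s, so peak time T_p = π/ω_d = 0.345 s.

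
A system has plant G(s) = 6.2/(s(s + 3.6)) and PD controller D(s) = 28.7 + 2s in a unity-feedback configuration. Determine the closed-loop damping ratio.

Forward path: (28.7 + 2s)·6.2/(s(s+3.6)). The closed-loop characteristic equation is s² + (3.6 + 6.2·2)s + 6.2·28.7 = 0.
That is s² + 16s + 177.9 = 0, so ω_n = 13.34 rad/s and ζ = 16/(2·13.34) = 0.5997.

ζ = 0.6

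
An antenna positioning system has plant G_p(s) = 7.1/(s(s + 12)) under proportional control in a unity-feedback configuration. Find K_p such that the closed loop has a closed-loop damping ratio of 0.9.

K_p = 6.26

Closed-loop characteristic equation: s² + 12s + K_p·7.1 = 0.
So ω_n = √(7.1K_p) and 2ζω_n = 12, giving ζ = 12/(2√(7.1K_p)).
Setting ζ = 0.9: √(7.1K_p) = 12/(2·0.9) = 6.667, so K_p = 44.44/7.1 = 6.26.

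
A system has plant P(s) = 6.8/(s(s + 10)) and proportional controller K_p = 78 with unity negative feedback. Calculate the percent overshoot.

49.7%

The closed-loop denominator s² + 10s + 530.4 gives ω_n = √530.4 = 23.03 and ζ = 10/(2ω_n) = 0.2171.
%OS = 100·exp(−πζ/√(1−ζ²)) = 100·exp(−π·0.2171/√0.9529) = 49.7%.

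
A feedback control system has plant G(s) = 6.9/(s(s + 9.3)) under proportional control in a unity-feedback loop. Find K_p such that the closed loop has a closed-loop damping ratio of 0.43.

Closed-loop characteristic equation: s² + 9.3s + K_p·6.9 = 0.
So ω_n = √(6.9K_p) and 2ζω_n = 9.3, giving ζ = 9.3/(2√(6.9K_p)).
Setting ζ = 0.43: √(6.9K_p) = 9.3/(2·0.43) = 10.81, so K_p = 116.9/6.9 = 16.9.

K_p = 16.9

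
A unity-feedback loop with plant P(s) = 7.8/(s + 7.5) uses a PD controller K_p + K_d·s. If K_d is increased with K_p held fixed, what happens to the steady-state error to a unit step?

At s = 0 the derivative term contributes nothing: C(0) = K_p regardless of K_d, so K_pos = K_p·P(0) and e_ss are unchanged.

unchanged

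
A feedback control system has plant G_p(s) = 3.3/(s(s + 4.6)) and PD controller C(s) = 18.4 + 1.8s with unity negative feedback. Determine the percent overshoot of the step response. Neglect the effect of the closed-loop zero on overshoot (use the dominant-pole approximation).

Forward path: (18.4 + 1.8s)·3.3/(s(s+4.6)). The closed-loop characteristic equation is s² + (4.6 + 3.3·1.8)s + 3.3·18.4 = 0.
That is s² + 10.54s + 60.72 = 0, so ω_n = 7.792 rad/s and ζ = 10.54/(2·7.792) = 0.6763.
%OS = 100·exp(−πζ/√(1−ζ²)) = 5.59%.

5.59%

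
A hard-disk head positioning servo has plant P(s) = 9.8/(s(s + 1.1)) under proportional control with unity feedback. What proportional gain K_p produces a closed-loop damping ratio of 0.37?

K_p = 0.225

Closed-loop characteristic equation: s² + 1.1s + K_p·9.8 = 0.
So ω_n = √(9.8K_p) and 2ζω_n = 1.1, giving ζ = 1.1/(2√(9.8K_p)).
Setting ζ = 0.37: √(9.8K_p) = 1.1/(2·0.37) = 1.486, so K_p = 2.21/9.8 = 0.225.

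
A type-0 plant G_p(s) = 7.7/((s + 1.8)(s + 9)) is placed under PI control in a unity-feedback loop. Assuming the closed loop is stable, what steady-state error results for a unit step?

0

The PI controller's integrator makes the forward path type 1, so e_ss to a step is zero.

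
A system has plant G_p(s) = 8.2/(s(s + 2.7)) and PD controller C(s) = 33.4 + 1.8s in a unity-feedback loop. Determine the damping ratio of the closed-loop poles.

ζ = 0.528

Forward path: (33.4 + 1.8s)·8.2/(s(s+2.7)). The closed-loop characteristic equation is s² + (2.7 + 8.2·1.8)s + 8.2·33.4 = 0.
That is s² + 17.46s + 273.9 = 0, so ω_n = 16.55 rad/s and ζ = 17.46/(2·16.55) = 0.5275.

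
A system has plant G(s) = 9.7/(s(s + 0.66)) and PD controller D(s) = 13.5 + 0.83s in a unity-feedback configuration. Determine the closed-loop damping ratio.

ζ = 0.381

Forward path: (13.5 + 0.83s)·9.7/(s(s+0.66)). The closed-loop characteristic equation is s² + (0.66 + 9.7·0.83)s + 9.7·13.5 = 0.
That is s² + 8.711s + 130.9 = 0, so ω_n = 11.44 rad/s and ζ = 8.711/(2·11.44) = 0.3806.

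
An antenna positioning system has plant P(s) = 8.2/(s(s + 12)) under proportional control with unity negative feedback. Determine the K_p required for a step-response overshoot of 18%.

K_p = 19.1

From %OS = 100·exp(−πζ/√(1−ζ²)) = 18%, ζ = −ln(0.18)/√(π²+ln²(0.18)) = 0.4791.
Characteristic equation s² + 12s + 8.2K_p = 0 gives ζ = 12/(2√(8.2K_p)).
Setting ζ = 0.4791: √(8.2K_p) = 12/(2·0.4791) = 12.52, so K_p = 156.8/8.2 = 19.1.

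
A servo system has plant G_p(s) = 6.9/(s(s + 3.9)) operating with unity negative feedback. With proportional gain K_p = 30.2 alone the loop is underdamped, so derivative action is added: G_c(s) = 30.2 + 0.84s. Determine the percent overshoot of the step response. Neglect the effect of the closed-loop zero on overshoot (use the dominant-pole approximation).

32.6%

Forward path: (30.2 + 0.84s)·6.9/(s(s+3.9)). The closed-loop characteristic equation is s² + (3.9 + 6.9·0.84)s + 6.9·30.2 = 0.
That is s² + 9.696s + 208.4 = 0, so ω_n = 14.44 rad/s and ζ = 9.696/(2·14.44) = 0.3358.
%OS = 100·exp(−πζ/√(1−ζ²)) = 32.6%.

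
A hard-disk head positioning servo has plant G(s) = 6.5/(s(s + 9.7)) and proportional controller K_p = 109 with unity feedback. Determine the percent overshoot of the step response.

From 1 + K_pG(s) = 0: s² + 9.7s + 708.5 = 0 ⇒ ω_n = 26.62, ζ = 0.1822.
%OS = 100·exp(−πζ/√(1−ζ²)) = 100·exp(−π·0.1822/√0.9668) = 55.9%.

55.9%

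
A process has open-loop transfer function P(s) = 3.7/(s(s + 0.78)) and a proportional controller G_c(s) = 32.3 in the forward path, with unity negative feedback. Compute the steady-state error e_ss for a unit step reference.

The open loop G_c(s)P(s) has a pole at the origin (type 1), so the static position error constant is infinite and e_ss = 1/(1+∞) = 0.

0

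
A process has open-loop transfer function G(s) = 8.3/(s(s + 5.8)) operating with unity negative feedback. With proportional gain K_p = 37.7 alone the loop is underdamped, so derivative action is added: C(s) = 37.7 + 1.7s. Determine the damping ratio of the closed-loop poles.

ζ = 0.563

Forward path: (37.7 + 1.7s)·8.3/(s(s+5.8)). The closed-loop characteristic equation is s² + (5.8 + 8.3·1.7)s + 8.3·37.7 = 0.
That is s² + 19.91s + 312.9 = 0, so ω_n = 17.69 rad/s and ζ = 19.91/(2·17.69) = 0.5628.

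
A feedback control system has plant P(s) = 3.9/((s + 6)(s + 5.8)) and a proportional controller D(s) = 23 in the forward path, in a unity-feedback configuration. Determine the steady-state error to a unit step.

0.28

The loop is type 0. Static position error constant K_pos = D(0)·P(0) = 23·0.1121 = 2.578.
Steady-state error to a unit step: e_ss = 1/(1+K_pos) = 1/3.578 = 0.28.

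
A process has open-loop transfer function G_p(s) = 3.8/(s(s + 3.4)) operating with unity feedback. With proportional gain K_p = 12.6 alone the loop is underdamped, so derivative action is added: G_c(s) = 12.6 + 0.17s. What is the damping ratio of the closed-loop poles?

ζ = 0.292

Forward path: (12.6 + 0.17s)·3.8/(s(s+3.4)). The closed-loop characteristic equation is s² + (3.4 + 3.8·0.17)s + 3.8·12.6 = 0.
That is s² + 4.046s + 47.88 = 0, so ω_n = 6.92 rad/s and ζ = 4.046/(2·6.92) = 0.2924.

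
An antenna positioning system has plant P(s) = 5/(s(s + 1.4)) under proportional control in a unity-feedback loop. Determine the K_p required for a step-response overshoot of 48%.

K_p = 1.89

From %OS = 100·exp(−πζ/√(1−ζ²)) = 48%, ζ = −ln(0.48)/√(π²+ln²(0.48)) = 0.2275.
Characteristic equation s² + 1.4s + 5K_p = 0 gives ζ = 1.4/(2√(5K_p)).
Setting ζ = 0.2275: √(5K_p) = 1.4/(2·0.2275) = 3.077, so K_p = 9.467/5 = 1.89.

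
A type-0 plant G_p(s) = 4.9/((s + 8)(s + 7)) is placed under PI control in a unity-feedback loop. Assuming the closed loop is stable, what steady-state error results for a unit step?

The PI controller's integrator makes the forward path type 1, so e_ss to a step is zero.

0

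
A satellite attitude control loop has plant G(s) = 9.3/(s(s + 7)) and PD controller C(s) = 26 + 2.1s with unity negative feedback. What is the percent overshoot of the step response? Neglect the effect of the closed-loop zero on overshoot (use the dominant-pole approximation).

Forward path: (26 + 2.1s)·9.3/(s(s+7)). The closed-loop characteristic equation is s² + (7 + 9.3·2.1)s + 9.3·26 = 0.
That is s² + 26.53s + 241.8 = 0, so ω_n = 15.55 rad/s and ζ = 26.53/(2·15.55) = 0.8531.
%OS = 100·exp(−πζ/√(1−ζ²)) = 0.588%.

0.588%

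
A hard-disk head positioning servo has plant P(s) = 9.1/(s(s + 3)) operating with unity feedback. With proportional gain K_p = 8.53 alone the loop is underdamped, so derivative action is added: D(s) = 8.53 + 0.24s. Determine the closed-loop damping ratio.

ζ = 0.294

Forward path: (8.53 + 0.24s)·9.1/(s(s+3)). The closed-loop characteristic equation is s² + (3 + 9.1·0.24)s + 9.1·8.53 = 0.
That is s² + 5.184s + 77.62 = 0, so ω_n = 8.81 rad/s and ζ = 5.184/(2·8.81) = 0.2942.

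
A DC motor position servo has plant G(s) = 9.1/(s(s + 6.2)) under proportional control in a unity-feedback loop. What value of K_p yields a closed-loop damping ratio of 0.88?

Closed-loop characteristic equation: s² + 6.2s + K_p·9.1 = 0.
So ω_n = √(9.1K_p) and 2ζω_n = 6.2, giving ζ = 6.2/(2√(9.1K_p)).
Setting ζ = 0.88: √(9.1K_p) = 6.2/(2·0.88) = 3.523, so K_p = 12.41/9.1 = 1.36.

K_p = 1.36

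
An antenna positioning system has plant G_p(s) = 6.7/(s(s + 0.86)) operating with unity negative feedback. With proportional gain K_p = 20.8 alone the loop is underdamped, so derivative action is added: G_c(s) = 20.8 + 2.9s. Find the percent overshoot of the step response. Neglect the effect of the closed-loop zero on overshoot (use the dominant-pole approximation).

Forward path: (20.8 + 2.9s)·6.7/(s(s+0.86)). The closed-loop characteristic equation is s² + (0.86 + 6.7·2.9)s + 6.7·20.8 = 0.
That is s² + 20.29s + 139.4 = 0, so ω_n = 11.81 rad/s and ζ = 20.29/(2·11.81) = 0.8594.
%OS = 100·exp(−πζ/√(1−ζ²)) = 0.509%.

0.509%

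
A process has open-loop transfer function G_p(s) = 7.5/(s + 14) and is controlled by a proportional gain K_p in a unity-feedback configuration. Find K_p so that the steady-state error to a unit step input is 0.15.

Steady-state error for a unit step on this type-0 loop is 1/(1 + K_p·G_p(0)).
G_p(0) = 0.5357. Require 1/(1 + K_p·0.5357) = 0.15, so 1 + 0.5357·K_p = 6.667.
K_p = (6.667 − 1)/0.5357 = 10.6.

K_p = 10.6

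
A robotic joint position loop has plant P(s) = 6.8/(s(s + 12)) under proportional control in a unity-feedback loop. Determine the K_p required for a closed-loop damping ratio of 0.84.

K_p = 7.5

Closed-loop characteristic equation: s² + 12s + K_p·6.8 = 0.
So ω_n = √(6.8K_p) and 2ζω_n = 12, giving ζ = 12/(2√(6.8K_p)).
Setting ζ = 0.84: √(6.8K_p) = 12/(2·0.84) = 7.143, so K_p = 51.02/6.8 = 7.5.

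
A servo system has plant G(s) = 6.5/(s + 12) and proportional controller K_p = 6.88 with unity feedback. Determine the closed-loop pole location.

s = -56.72

Closed-loop transfer function: T(s) = K_p·G(s)/(1 + K_p·G(s)) = 44.72/(s + 12 + 44.72) = 44.72/(s + 56.72).
The closed-loop pole is at s = −56.72.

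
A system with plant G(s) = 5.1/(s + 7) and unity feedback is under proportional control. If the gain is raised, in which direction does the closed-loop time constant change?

decrease

The closed-loop bandwidth 7+K_p·5.1 grows with K_p, so τ shrinks.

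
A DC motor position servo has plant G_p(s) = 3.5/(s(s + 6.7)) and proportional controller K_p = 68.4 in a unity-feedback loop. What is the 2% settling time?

T_s ≈ 1.19 s

From 1 + K_pG_p(s) = 0: s² + 6.7s + 239.4 = 0 ⇒ ω_n = 15.47, ζ = 0.2165.
2% settling time T_s ≈ 4/(ζω_n) = 4/3.35 = 1.19 s.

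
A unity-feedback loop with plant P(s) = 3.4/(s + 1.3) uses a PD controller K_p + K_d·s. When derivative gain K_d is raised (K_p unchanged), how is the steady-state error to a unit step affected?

K_d affects only the transient (the s-coefficient); the DC loop gain, and hence e_ss, depends only on K_p.

unchanged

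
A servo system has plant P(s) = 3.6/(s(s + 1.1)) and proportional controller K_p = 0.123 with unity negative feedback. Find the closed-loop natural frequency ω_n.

ω_n = 0.665 rad/s

1 + K_p·P(s) = 0 gives s² + 1.1s + 0.4428 = 0.
So ω_n² = 0.4428 ⇒ ω_n = 0.6654 rad/s, and ζ = 1.1/(2ω_n) = 0.827.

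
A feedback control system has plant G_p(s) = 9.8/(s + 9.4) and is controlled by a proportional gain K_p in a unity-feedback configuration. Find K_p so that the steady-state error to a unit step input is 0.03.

Steady-state error for a unit step on this type-0 loop is 1/(1 + K_p·G_p(0)).
G_p(0) = 1.043. Require 1/(1 + K_p·1.043) = 0.03, so 1 + 1.043·K_p = 33.33.
K_p = (33.33 − 1)/1.043 = 31.

K_p = 31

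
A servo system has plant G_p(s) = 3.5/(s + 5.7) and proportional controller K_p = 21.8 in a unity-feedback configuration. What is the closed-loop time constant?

τ = 0.0122 s

Closed-loop transfer function: T(s) = K_p·G_p(s)/(1 + K_p·G_p(s)) = 76.3/(s + 5.7 + 76.3) = 76.3/(s + 82).
Time constant τ = 1/82 = 0.0122 s.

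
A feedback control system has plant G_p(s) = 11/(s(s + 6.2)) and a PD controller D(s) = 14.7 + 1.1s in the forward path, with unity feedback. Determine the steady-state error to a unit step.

0

The open loop D(s)G_p(s) has a pole at the origin (type 1), so the static position error constant is infinite and e_ss = 1/(1+∞) = 0.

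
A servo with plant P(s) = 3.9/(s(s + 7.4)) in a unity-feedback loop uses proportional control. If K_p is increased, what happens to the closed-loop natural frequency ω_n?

ω_n = √(3.9·K_p), which grows with K_p.

increase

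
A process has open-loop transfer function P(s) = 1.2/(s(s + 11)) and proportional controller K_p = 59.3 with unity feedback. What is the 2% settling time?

Closed-loop characteristic equation: s² + 11s + 71.16 = 0, so ω_n = 8.436 rad/s and ζ = 11/(2·8.436) = 0.652.
2% settling time T_s ≈ 4/(ζω_n) = 4/5.5 = 0.727 s.

T_s ≈ 0.727 s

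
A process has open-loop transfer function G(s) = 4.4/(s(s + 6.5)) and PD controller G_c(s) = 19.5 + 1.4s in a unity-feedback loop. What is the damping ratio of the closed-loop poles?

ζ = 0.683

Forward path: (19.5 + 1.4s)·4.4/(s(s+6.5)). The closed-loop characteristic equation is s² + (6.5 + 4.4·1.4)s + 4.4·19.5 = 0.
That is s² + 12.66s + 85.8 = 0, so ω_n = 9.263 rad/s and ζ = 12.66/(2·9.263) = 0.6834.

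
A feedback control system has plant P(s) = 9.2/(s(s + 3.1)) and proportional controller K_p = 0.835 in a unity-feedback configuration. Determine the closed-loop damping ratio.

With unity feedback the closed-loop characteristic equation is s² + 3.1s + 0.835·9.2 = s² + 3.1s + 7.682 = 0.
So ω_n² = 7.682 ⇒ ω_n = 2.772 rad/s, and ζ = 3.1/(2ω_n) = 0.559.

ζ = 0.559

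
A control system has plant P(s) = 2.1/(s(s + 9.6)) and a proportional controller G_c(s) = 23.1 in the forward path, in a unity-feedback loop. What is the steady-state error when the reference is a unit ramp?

The loop has one pole at the origin (type 1). Velocity error constant K_v = lim_{s→0} s·G_c(s)P(s) = 23.1·2.1/9.6 = 5.053.
Steady-state error to a unit ramp: e_ss = 1/K_v = 0.198.

0.198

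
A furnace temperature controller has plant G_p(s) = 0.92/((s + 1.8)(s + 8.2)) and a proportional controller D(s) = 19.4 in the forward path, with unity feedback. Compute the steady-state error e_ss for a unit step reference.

The loop is type 0. Static position error constant K_pos = D(0)·G_p(0) = 19.4·0.06233 = 1.209.
Steady-state error to a unit step: e_ss = 1/(1+K_pos) = 1/2.209 = 0.453.

0.453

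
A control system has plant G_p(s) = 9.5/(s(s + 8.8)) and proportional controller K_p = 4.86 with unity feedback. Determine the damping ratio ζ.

ζ = 0.648

With unity feedback the closed-loop characteristic equation is s² + 8.8s + 4.86·9.5 = s² + 8.8s + 46.17 = 0.
So ω_n² = 46.17 ⇒ ω_n = 6.795 rad/s, and ζ = 8.8/(2ω_n) = 0.648.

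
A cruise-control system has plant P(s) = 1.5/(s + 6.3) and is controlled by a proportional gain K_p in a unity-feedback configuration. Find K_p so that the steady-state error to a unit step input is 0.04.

K_p = 101

For a type-0 loop with proportional control, e_ss = 1/(1 + K_p·P(0)).
P(0) = 0.2381. Require 1/(1 + K_p·0.2381) = 0.04, so 1 + 0.2381·K_p = 25.
K_p = (25 − 1)/0.2381 = 101.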